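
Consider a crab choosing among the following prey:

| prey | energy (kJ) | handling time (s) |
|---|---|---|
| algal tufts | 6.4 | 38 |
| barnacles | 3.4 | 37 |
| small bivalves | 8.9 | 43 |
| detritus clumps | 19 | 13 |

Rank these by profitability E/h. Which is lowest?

barnacles

In descending order of E/h:
detritus clumps: 19/13 = 1.46 kJ/s
small bivalves: 8.9/43 = 0.207 kJ/s
algal tufts: 6.4/38 = 0.168 kJ/s
barnacles: 3.4/37 = 0.0919 kJ/s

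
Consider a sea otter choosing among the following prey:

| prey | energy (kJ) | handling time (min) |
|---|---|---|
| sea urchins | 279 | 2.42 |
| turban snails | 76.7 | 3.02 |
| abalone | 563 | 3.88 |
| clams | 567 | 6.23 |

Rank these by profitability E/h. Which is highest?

In descending order of E/h:
abalone: 563/3.88 = 145 kJ/min
sea urchins: 279/2.42 = 115 kJ/min
clams: 567/6.23 = 91 kJ/min
turban snails: 76.7/3.02 = 25.4 kJ/min

abalone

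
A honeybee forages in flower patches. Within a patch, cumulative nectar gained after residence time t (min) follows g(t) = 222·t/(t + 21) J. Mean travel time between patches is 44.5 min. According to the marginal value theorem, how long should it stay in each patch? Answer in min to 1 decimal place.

30.6 min

Maximise g(t)/(T+t): set derivative to zero → g'(t)(T+t) = g(t).
g'(t) = 222·21/(t + 21)². Setting 222·21/(t+21)² = 222t/[(t+21)(44.5+t)] gives 21(44.5+t) = t(t+21), so t² = 21×44.5 = 934.5.
t* = √934.5 = 30.57 min.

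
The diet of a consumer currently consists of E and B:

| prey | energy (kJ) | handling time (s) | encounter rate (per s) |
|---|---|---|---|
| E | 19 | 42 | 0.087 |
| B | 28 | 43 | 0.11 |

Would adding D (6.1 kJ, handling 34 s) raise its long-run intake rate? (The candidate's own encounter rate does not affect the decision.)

No

On E and B alone, R = ΣλE/(1+Σλh) = 4.733/9.384 = 0.5044 kJ/s.
D: E/h = 6.1/34 = 0.1794 kJ/s.
Since 0.1794 < R, time spent handling D is better spent searching.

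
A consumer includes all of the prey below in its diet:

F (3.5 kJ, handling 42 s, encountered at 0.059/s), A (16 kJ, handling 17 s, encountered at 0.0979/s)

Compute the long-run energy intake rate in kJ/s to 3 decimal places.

0.345 kJ/s

Energy encountered per unit search time: 0.059×3.5 + 0.0979×16 = 1.773 kJ/s.
Handling time per unit search time: 0.059×42 + 0.0979×17 = 4.142.
Rate = 1.773/(1 + 4.142) = 0.3448 kJ/s.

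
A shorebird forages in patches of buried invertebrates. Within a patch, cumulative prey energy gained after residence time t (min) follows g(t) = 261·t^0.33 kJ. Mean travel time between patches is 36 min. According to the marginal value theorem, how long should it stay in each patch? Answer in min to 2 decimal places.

17.73 min

Optimal t* satisfies g'(t*) = g(t*)/(T + t*).
g'(t) = 0.33·261·t^-0.67. Setting 0.33·261·t^-0.67 = 261·t^0.33/(36+t) gives 0.33(36+t) = t, so 0.67·t = 0.33×36.
t* = 0.33×36/0.67 = 17.73 min.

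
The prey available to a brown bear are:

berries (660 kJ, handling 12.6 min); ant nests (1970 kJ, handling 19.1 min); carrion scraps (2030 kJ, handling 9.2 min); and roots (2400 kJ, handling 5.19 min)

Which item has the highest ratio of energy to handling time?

roots

In descending order of E/h:
roots: 2400/5.19 = 462 kJ/min
carrion scraps: 2030/9.2 = 221 kJ/min
ant nests: 1970/19.1 = 103 kJ/min
berries: 660/12.6 = 52.4 kJ/min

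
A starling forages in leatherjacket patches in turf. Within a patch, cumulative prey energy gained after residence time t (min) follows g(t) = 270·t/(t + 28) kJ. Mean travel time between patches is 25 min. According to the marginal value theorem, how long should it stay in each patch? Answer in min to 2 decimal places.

26.46 min

Optimal t* satisfies g'(t*) = g(t*)/(T + t*).
g'(t) = 270·28/(t + 28)². Setting 270·28/(t+28)² = 270t/[(t+28)(25+t)] gives 28(25+t) = t(t+28), so t² = 28×25 = 700.
t* = √700 = 26.46 min.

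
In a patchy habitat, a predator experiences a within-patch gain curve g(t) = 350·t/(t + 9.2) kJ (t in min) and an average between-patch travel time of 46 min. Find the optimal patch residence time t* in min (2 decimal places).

Optimal t* satisfies g'(t*) = g(t*)/(T + t*).
g'(t) = 350·9.2/(t + 9.2)². Setting 350·9.2/(t+9.2)² = 350t/[(t+9.2)(46+t)] gives 9.2(46+t) = t(t+9.2), so t² = 9.2×46 = 423.2.
t* = √423.2 = 20.57 min.

20.57 min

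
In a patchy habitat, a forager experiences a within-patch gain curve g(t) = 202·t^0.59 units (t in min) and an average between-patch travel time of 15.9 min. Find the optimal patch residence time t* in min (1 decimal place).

22.9 min

Maximise g(t)/(T+t): set derivative to zero → g'(t)(T+t) = g(t).
g'(t) = 0.59·202·t^-0.41. Setting 0.59·202·t^-0.41 = 202·t^0.59/(15.9+t) gives 0.59(15.9+t) = t, so 0.41·t = 0.59×15.9.
t* = 0.59×15.9/0.41 = 22.88 min.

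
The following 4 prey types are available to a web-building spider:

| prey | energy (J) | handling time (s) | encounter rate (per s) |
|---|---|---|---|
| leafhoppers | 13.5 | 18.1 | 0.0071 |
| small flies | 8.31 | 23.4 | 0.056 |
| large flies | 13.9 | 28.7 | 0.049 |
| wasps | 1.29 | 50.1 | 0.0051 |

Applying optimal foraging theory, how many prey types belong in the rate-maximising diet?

3

Profitabilities (E/h, J/s): leafhoppers 0.746, large flies 0.484, small flies 0.355, wasps 0.0257. Add prey in this order while the next type's profitability exceeds the intake rate on those already taken.
Rate on top 1: 0.08494. large flies: 0.484 > 0.08494 → include.
Rate on top 2: 0.3065. small flies: 0.355 > 0.3065 → include.
Rate on top 3: 0.3231. wasps: 0.0257 < 0.3231 → exclude; stop.
Optimal diet: leafhoppers, large flies, small flies — 3 of 4 types.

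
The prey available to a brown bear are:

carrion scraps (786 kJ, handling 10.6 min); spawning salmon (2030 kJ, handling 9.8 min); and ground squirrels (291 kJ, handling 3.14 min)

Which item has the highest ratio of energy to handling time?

spawning salmon

Profitability E/h (kJ/min): carrion scraps = 786/10.6 = 74.2, spawning salmon = 2030/9.8 = 207, ground squirrels = 291/3.14 = 92.7.
Ranked: spawning salmon > ground squirrels > carrion scraps.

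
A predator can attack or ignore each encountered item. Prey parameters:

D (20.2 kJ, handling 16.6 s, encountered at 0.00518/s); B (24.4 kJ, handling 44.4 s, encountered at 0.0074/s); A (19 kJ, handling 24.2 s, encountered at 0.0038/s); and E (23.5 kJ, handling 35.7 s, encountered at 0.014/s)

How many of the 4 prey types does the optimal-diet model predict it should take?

4

Rank by E/h (kJ/s): D 1.22, A 0.785, E 0.658, B 0.55. Include each in turn until the next type's E/h falls below the running intake rate.
Rate on top 1: 0.09635. A: 0.785 > 0.09635 → include.
Rate on top 2: 0.1501. E: 0.658 > 0.1501 → include.
Rate on top 3: 0.3015. B: 0.55 > 0.3015 → include.
Optimal diet: D, A, E, B — 4 of 4 types.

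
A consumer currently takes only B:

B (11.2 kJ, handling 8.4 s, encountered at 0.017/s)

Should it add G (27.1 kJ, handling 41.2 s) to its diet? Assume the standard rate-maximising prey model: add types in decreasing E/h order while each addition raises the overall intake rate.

Intake rate on the current diet: R = (0.017×11.2) / (1 + 0.017×8.4) = 0.1904/1.143 = 0.1666 kJ/s.
G: E/h = 27.1/41.2 = 0.6578 kJ/s.
0.6578 > 0.1666, so adding G raises the average — include it.

Yes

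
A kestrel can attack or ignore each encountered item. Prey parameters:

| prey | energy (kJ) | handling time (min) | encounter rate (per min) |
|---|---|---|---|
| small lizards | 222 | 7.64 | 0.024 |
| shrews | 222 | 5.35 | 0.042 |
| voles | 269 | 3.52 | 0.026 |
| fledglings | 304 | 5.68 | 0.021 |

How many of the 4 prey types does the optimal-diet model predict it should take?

Rank by E/h (kJ/min): voles 76.4, fledglings 53.5, shrews 41.5, small lizards 29.1. Include each in turn until the next type's E/h falls below the running intake rate.
Rate on top 1: 6.408. fledglings: 53.5 > 6.408 → include.
Rate on top 2: 11.05. shrews: 41.5 > 11.05 → include.
Rate on top 3: 15.81. small lizards: 29.1 > 15.81 → include.
Optimal diet: voles, fledglings, shrews, small lizards — 4 of 4 types.

4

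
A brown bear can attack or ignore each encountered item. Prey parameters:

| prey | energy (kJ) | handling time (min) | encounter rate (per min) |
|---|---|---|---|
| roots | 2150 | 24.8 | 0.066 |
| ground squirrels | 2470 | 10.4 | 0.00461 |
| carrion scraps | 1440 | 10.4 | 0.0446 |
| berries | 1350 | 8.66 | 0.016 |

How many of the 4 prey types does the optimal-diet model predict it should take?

4

Rank by E/h (kJ/min): ground squirrels 238, berries 156, carrion scraps 138, roots 86.7. Include each in turn until the next type's E/h falls below the running intake rate.
Rate on top 1: 10.87. berries: 156 > 10.87 → include.
Rate on top 2: 27.8. carrion scraps: 138 > 27.8 → include.
Rate on top 3: 58.9. roots: 86.7 > 58.9 → include.
Optimal diet: ground squirrels, berries, carrion scraps, roots — 4 of 4 types.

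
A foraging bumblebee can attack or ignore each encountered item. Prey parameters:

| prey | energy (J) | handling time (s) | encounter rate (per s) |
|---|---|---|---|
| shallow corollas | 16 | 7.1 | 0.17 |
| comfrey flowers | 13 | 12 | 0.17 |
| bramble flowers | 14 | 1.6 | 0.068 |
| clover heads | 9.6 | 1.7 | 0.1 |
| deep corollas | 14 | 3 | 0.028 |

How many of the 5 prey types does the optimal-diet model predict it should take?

4

Rank by E/h (J/s): bramble flowers 8.75, clover heads 5.65, deep corollas 4.67, shallow corollas 2.25, comfrey flowers 1.08. Include each in turn until the next type's E/h falls below the running intake rate.
Rate on top 1: 0.8586. clover heads: 5.65 > 0.8586 → include.
Rate on top 2: 1.495. deep corollas: 4.67 > 1.495 → include.
Rate on top 3: 1.691. shallow corollas: 2.25 > 1.691 → include.
Rate on top 4: 1.955. comfrey flowers: 1.08 < 1.955 → exclude; stop.
Optimal diet: bramble flowers, clover heads, deep corollas, shallow corollas — 4 of 5 types.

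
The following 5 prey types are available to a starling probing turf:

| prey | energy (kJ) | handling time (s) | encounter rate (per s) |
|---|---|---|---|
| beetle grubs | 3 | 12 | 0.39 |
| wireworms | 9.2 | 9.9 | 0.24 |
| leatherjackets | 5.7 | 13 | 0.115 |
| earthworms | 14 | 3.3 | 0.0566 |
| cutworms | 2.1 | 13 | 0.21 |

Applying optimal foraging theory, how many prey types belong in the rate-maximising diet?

Rank by E/h (kJ/s): earthworms 4.24, wireworms 0.929, leatherjackets 0.438, beetle grubs 0.25, cutworms 0.162. Include each in turn until the next type's E/h falls below the running intake rate.
Rate on top 1: 0.6677. wireworms: 0.929 > 0.6677 → include.
Rate on top 2: 0.8422. leatherjackets: 0.438 < 0.8422 → exclude; stop.
Optimal diet: earthworms, wireworms — 2 of 5 types.

2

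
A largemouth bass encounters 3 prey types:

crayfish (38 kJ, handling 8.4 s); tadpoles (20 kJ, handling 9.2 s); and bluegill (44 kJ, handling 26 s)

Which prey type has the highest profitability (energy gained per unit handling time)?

In descending order of E/h:
crayfish: 38/8.4 = 4.52 kJ/s
tadpoles: 20/9.2 = 2.17 kJ/s
bluegill: 44/26 = 1.69 kJ/s

crayfish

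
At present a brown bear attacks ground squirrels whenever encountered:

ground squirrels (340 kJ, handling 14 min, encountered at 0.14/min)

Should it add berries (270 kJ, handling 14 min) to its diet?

On ground squirrels alone, R = ΣλE/(1+Σλh) = 47.6/2.96 = 16.08 kJ/min.
Profitability of berries: 270/14 = 19.29 kJ/min.
Since 19.29 > R, including berries increases the long-run rate.

Yes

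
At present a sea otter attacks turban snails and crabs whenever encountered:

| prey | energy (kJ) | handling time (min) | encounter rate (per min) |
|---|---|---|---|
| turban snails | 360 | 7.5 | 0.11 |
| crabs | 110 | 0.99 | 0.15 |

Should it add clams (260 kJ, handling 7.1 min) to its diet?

Yes

Current rate: (0.11×360 + 0.15×110)/(1 + 0.11×7.5 + 0.15×0.99) = 28.43 kJ/min.
Profitability of clams: 260/7.1 = 36.62 kJ/min.
Since 36.62 > R, including clams increases the long-run rate.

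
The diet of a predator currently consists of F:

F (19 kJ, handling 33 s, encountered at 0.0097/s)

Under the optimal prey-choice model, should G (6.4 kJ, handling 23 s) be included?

Yes

Current rate: (0.0097×19)/(1 + 0.0097×33) = 0.1396 kJ/s.
Profitability of G: 6.4/23 = 0.2783 kJ/s.
Since 0.2783 > R, including G increases the long-run rate.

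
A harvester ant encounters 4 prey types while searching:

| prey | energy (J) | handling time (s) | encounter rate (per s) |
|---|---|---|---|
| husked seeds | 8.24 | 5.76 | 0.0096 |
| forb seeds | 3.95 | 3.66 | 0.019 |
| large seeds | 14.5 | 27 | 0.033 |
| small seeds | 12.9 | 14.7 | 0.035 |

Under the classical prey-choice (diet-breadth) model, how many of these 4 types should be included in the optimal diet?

Rank by E/h (J/s): husked seeds 1.43, forb seeds 1.08, small seeds 0.878, large seeds 0.537. Include each in turn until the next type's E/h falls below the running intake rate.
Rate on top 1: 0.07496. forb seeds: 1.08 > 0.07496 → include.
Rate on top 2: 0.137. small seeds: 0.878 > 0.137 → include.
Rate on top 3: 0.3695. large seeds: 0.537 > 0.3695 → include.
Optimal diet: husked seeds, forb seeds, small seeds, large seeds — 4 of 4 types.

4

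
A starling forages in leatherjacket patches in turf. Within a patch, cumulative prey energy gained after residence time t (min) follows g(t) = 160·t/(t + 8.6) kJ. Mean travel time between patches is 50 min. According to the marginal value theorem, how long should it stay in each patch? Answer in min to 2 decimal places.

20.74 min

Optimal t* satisfies g'(t*) = g(t*)/(T + t*).
g'(t) = 160·8.6/(t + 8.6)². Setting 160·8.6/(t+8.6)² = 160t/[(t+8.6)(50+t)] gives 8.6(50+t) = t(t+8.6), so t² = 8.6×50 = 430.
t* = √430 = 20.74 min.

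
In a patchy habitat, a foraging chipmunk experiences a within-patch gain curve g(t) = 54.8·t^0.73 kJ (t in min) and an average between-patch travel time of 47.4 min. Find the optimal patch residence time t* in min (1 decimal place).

By the marginal value theorem, leave when the instantaneous gain rate g'(t) equals the habitat-wide average g(t)/(T + t).
g'(t) = 0.73·54.8·t^-0.27. Setting 0.73·54.8·t^-0.27 = 54.8·t^0.73/(47.4+t) gives 0.73(47.4+t) = t, so 0.27·t = 0.73×47.4.
t* = 0.73×47.4/0.27 = 128.2 min.

128.2 min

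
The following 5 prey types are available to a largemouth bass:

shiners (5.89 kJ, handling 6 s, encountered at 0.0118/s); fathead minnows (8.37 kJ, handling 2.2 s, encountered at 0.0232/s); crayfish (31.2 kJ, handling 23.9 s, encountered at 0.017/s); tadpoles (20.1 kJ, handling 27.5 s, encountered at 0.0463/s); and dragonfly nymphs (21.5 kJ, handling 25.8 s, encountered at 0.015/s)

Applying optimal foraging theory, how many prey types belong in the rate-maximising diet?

5

E/h in descending order: fathead minnows 3.8, crayfish 1.31, shiners 0.982, dragonfly nymphs 0.833, tadpoles 0.731 kJ/s. The optimal diet is the largest prefix of this list for which every included type satisfies E_i/h_i > R on the types above it.
Rate on top 1: 0.1848. crayfish: 1.31 > 0.1848 → include.
Rate on top 2: 0.4972. shiners: 0.982 > 0.4972 → include.
Rate on top 3: 0.5196. dragonfly nymphs: 0.833 > 0.5196 → include.
Rate on top 4: 0.583. tadpoles: 0.731 > 0.583 → include.
Optimal diet: fathead minnows, crayfish, shiners, dragonfly nymphs, tadpoles — 5 of 5 types.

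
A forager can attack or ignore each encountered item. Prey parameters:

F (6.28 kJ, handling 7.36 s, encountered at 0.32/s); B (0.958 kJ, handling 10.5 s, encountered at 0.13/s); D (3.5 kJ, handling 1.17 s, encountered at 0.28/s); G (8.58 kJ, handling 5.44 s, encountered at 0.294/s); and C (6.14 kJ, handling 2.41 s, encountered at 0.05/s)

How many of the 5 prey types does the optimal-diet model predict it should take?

Rank by E/h (kJ/s): D 2.99, C 2.55, G 1.58, F 0.853, B 0.0912. Include each in turn until the next type's E/h falls below the running intake rate.
Rate on top 1: 0.7382. C: 2.55 > 0.7382 → include.
Rate on top 2: 0.8888. G: 1.58 > 0.8888 → include.
Rate on top 3: 1.25. F: 0.853 < 1.25 → exclude; stop.
Optimal diet: D, C, G — 3 of 5 types.

3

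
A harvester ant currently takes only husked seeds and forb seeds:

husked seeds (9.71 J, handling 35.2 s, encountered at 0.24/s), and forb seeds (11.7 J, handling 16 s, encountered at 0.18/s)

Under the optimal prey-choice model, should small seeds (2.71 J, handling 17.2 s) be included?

No

Current rate: (0.24×9.71 + 0.18×11.7)/(1 + 0.24×35.2 + 0.18×16) = 0.3599 J/s.
small seeds: E/h = 2.71/17.2 = 0.1576 J/s.
Since 0.1576 < R, time spent handling small seeds is better spent searching.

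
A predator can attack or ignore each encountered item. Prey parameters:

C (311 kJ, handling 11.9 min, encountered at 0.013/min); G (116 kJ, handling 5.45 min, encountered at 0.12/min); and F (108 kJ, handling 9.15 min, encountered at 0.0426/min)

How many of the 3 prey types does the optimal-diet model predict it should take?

E/h in descending order: C 26.1, G 21.3, F 11.8 kJ/min. The optimal diet is the largest prefix of this list for which every included type satisfies E_i/h_i > R on the types above it.
Rate on top 1: 3.501. G: 21.3 > 3.501 → include.
Rate on top 2: 9.931. F: 11.8 > 9.931 → include.
Optimal diet: C, G, F — 3 of 3 types.

3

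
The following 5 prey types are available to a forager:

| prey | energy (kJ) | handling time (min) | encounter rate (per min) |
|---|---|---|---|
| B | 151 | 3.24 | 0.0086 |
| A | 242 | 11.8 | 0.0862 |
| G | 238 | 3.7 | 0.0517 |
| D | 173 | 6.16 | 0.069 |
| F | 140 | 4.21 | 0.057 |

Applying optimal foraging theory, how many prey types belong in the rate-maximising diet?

Rank by E/h (kJ/min): G 64.3, B 46.6, F 33.3, D 28.1, A 20.5. Include each in turn until the next type's E/h falls below the running intake rate.
Rate on top 1: 10.33. B: 46.6 > 10.33 → include.
Rate on top 2: 11.16. F: 33.3 > 11.16 → include.
Rate on top 3: 14.79. D: 28.1 > 14.79 → include.
Rate on top 4: 17.79. A: 20.5 > 17.79 → include.
Optimal diet: G, B, F, D, A — 5 of 5 types.

5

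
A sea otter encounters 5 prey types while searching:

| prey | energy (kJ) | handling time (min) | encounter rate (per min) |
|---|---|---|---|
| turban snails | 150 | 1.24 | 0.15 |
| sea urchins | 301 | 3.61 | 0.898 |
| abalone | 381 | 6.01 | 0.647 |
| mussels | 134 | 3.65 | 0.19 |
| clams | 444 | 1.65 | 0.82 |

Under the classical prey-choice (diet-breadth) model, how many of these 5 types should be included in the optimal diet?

1

Profitabilities (E/h, kJ/min): clams 269, turban snails 121, sea urchins 83.4, abalone 63.4, mussels 36.7. Add prey in this order while the next type's profitability exceeds the intake rate on those already taken.
Rate on top 1: 154.7. turban snails: 121 < 154.7 → exclude; stop.
Optimal diet: clams — 1 of 5 types.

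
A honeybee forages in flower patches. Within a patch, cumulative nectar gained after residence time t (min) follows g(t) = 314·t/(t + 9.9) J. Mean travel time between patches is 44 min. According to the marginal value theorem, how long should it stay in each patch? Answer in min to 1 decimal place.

20.9 min

Maximise g(t)/(T+t): set derivative to zero → g'(t)(T+t) = g(t).
g'(t) = 314·9.9/(t + 9.9)². Setting 314·9.9/(t+9.9)² = 314t/[(t+9.9)(44+t)] gives 9.9(44+t) = t(t+9.9), so t² = 9.9×44 = 435.6.
t* = √435.6 = 20.87 min.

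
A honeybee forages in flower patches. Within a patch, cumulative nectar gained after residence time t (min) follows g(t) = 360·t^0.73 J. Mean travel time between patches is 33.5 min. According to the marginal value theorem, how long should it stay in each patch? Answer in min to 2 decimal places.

90.57 min

By the marginal value theorem, leave when the instantaneous gain rate g'(t) equals the habitat-wide average g(t)/(T + t).
g'(t) = 0.73·360·t^-0.27. Setting 0.73·360·t^-0.27 = 360·t^0.73/(33.5+t) gives 0.73(33.5+t) = t, so 0.27·t = 0.73×33.5.
t* = 0.73×33.5/0.27 = 90.57 min.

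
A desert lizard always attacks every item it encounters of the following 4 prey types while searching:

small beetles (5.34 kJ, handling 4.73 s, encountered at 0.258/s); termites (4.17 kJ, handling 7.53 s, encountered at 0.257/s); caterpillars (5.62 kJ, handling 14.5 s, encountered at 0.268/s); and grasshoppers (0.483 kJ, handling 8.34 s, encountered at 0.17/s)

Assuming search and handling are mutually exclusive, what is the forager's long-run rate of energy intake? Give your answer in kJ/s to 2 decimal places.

R = (0.258×5.34 + 0.257×4.17 + 0.268×5.62 + 0.17×0.483) / (1 + 0.258×4.73 + 0.257×7.53 + 0.268×14.5 + 0.17×8.34) = 4.038/9.459 = 0.4268 kJ/s.

0.43 kJ/s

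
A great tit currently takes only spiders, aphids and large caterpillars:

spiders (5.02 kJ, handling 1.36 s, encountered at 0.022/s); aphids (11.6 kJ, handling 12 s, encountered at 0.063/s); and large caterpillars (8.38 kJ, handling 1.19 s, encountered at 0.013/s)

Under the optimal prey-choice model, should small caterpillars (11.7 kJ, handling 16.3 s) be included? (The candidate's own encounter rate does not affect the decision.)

Current rate: (0.022×5.02 + 0.063×11.6 + 0.013×8.38)/(1 + 0.022×1.36 + 0.063×12 + 0.013×1.19) = 0.5275 kJ/s.
small caterpillars: E/h = 11.7/16.3 = 0.7178 kJ/s.
Since 0.7178 > R, including small caterpillars increases the long-run rate.

Yes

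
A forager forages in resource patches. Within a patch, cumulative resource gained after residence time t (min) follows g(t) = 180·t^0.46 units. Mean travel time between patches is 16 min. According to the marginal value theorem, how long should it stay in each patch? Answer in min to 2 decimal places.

Maximise g(t)/(T+t): set derivative to zero → g'(t)(T+t) = g(t).
g'(t) = 0.46·180·t^-0.54. Setting 0.46·180·t^-0.54 = 180·t^0.46/(16+t) gives 0.46(16+t) = t, so 0.54·t = 0.46×16.
t* = 0.46×16/0.54 = 13.63 min.

13.63 min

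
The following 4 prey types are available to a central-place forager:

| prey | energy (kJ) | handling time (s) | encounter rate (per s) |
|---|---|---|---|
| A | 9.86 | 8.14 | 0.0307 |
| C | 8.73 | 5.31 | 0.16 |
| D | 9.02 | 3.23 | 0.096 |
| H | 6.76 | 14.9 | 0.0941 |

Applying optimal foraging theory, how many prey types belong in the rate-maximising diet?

E/h in descending order: D 2.79, C 1.64, A 1.21, H 0.454 kJ/s. The optimal diet is the largest prefix of this list for which every included type satisfies E_i/h_i > R on the types above it.
Rate on top 1: 0.661. C: 1.64 > 0.661 → include.
Rate on top 2: 1.048. A: 1.21 > 1.048 → include.
Rate on top 3: 1.065. H: 0.454 < 1.065 → exclude; stop.
Optimal diet: D, C, A — 3 of 4 types.

3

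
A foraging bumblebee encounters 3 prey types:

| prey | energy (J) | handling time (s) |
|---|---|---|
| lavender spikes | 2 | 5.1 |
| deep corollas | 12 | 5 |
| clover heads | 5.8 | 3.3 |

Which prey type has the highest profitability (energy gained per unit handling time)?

In descending order of E/h:
deep corollas: 12/5 = 2.4 J/s
clover heads: 5.8/3.3 = 1.76 J/s
lavender spikes: 2/5.1 = 0.392 J/s

deep corollas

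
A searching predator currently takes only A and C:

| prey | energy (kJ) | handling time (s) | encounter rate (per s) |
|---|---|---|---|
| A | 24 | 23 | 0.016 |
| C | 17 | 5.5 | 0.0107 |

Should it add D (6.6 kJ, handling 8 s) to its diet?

Yes

Intake rate on the current diet: R = (0.016×24 + 0.0107×17) / (1 + 0.016×23 + 0.0107×5.5) = 0.5659/1.427 = 0.3966 kJ/s.
Profitability of D: 6.6/8 = 0.825 kJ/s.
0.825 > 0.3966, so adding D raises the average — include it.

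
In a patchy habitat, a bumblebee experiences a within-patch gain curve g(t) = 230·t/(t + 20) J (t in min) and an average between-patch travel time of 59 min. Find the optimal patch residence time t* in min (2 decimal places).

34.35 min

Optimal t* satisfies g'(t*) = g(t*)/(T + t*).
g'(t) = 230·20/(t + 20)². Setting 230·20/(t+20)² = 230t/[(t+20)(59+t)] gives 20(59+t) = t(t+20), so t² = 20×59 = 1180.
t* = √1180 = 34.35 min.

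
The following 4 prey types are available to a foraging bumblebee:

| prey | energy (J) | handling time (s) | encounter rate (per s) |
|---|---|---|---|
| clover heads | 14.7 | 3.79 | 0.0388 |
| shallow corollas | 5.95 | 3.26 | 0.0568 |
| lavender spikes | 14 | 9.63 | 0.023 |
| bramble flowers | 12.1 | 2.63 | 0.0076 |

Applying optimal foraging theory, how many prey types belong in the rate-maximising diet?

Profitabilities (E/h, J/s): bramble flowers 4.6, clover heads 3.88, shallow corollas 1.83, lavender spikes 1.45. Add prey in this order while the next type's profitability exceeds the intake rate on those already taken.
Rate on top 1: 0.09016. clover heads: 3.88 > 0.09016 → include.
Rate on top 2: 0.5675. shallow corollas: 1.83 > 0.5675 → include.
Rate on top 3: 0.7397. lavender spikes: 1.45 > 0.7397 → include.
Optimal diet: bramble flowers, clover heads, shallow corollas, lavender spikes — 4 of 4 types.

4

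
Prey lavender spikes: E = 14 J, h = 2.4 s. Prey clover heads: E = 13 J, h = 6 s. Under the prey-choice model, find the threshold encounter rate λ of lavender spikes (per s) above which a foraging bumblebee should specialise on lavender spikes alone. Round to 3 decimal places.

At the threshold, the rate on lavender spikes alone equals the profitability of clover heads: λ·14/(1 + λ·2.4) = 13/6 = 2.167.
Rearranging, λ(14 − 2.167×2.4) = 2.167, so λ = 2.167/8.8 = 0.2462 per s.

0.246 per s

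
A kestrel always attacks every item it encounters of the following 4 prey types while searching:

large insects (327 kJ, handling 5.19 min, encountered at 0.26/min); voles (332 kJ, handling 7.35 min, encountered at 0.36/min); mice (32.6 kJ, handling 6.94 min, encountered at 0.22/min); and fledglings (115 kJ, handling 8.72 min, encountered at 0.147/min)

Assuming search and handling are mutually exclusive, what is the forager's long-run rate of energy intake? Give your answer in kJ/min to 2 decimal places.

R = Σλ_iE_i / (1 + Σλ_ih_i)
Numerator: 0.26×327 + 0.36×332 + 0.22×32.6 + 0.147×115 = 228.6
Denominator: 1 + 0.26×5.19 + 0.36×7.35 + 0.22×6.94 + 0.147×8.72 = 7.804
R = 228.6/7.804 = 29.29 kJ/min

29.29 kJ/min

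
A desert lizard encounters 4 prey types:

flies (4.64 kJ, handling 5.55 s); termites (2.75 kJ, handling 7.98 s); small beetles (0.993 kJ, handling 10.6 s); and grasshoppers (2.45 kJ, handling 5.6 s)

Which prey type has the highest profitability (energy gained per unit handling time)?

flies

In descending order of E/h:
flies: 4.64/5.55 = 0.836 kJ/s
grasshoppers: 2.45/5.6 = 0.438 kJ/s
termites: 2.75/7.98 = 0.345 kJ/s
small beetles: 0.993/10.6 = 0.0937 kJ/s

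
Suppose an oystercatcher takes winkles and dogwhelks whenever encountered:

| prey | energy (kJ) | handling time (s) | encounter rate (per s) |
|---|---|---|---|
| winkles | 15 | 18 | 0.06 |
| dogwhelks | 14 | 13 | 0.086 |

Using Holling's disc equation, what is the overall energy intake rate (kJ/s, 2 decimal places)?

0.66 kJ/s

Energy encountered per unit search time: 0.06×15 + 0.086×14 = 2.104 kJ/s.
Handling time per unit search time: 0.06×18 + 0.086×13 = 2.198.
Rate = 2.104/(1 + 2.198) = 0.6579 kJ/s.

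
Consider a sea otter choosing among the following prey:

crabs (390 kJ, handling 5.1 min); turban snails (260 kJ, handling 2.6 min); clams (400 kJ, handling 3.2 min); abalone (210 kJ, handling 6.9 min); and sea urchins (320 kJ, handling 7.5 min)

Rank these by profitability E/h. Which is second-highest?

In descending order of E/h:
clams: 400/3.2 = 125 kJ/min
turban snails: 260/2.6 = 100 kJ/min
crabs: 390/5.1 = 76.5 kJ/min
sea urchins: 320/7.5 = 42.7 kJ/min
abalone: 210/6.9 = 30.4 kJ/min

turban snails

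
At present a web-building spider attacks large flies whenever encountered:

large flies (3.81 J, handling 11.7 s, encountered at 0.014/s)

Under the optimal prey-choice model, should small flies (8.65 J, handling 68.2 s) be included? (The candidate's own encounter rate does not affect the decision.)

Yes

On large flies alone, R = ΣλE/(1+Σλh) = 0.05334/1.164 = 0.04583 J/s.
small flies: E/h = 8.65/68.2 = 0.1268 J/s.
0.1268 > 0.04583, so adding small flies raises the average — include it.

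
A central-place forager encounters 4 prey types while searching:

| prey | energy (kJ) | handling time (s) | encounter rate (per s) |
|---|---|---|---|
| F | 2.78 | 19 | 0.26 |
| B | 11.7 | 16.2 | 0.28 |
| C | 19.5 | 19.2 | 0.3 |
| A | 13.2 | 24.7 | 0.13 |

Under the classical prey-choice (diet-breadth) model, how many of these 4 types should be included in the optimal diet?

1

Rank by E/h (kJ/s): C 1.02, B 0.722, A 0.534, F 0.146. Include each in turn until the next type's E/h falls below the running intake rate.
Rate on top 1: 0.8654. B: 0.722 < 0.8654 → exclude; stop.
Optimal diet: C — 1 of 4 types.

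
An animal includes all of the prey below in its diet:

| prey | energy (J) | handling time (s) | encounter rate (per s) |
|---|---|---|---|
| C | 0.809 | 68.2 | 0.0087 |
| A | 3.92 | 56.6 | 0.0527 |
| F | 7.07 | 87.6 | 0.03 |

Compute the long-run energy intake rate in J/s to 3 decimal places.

Energy encountered per unit search time: 0.0087×0.809 + 0.0527×3.92 + 0.03×7.07 = 0.4257 J/s.
Handling time per unit search time: 0.0087×68.2 + 0.0527×56.6 + 0.03×87.6 = 6.204.
Rate = 0.4257/(1 + 6.204) = 0.05909 J/s.

0.059 J/s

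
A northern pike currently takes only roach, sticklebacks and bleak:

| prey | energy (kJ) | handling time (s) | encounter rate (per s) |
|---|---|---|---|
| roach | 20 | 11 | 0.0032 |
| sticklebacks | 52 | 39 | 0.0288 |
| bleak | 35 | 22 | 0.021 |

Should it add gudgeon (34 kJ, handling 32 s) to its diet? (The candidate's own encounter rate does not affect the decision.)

Yes

On roach, sticklebacks and bleak alone, R = ΣλE/(1+Σλh) = 2.297/2.62 = 0.8764 kJ/s.
gudgeon: E/h = 34/32 = 1.062 kJ/s.
1.062 > 0.8764, so adding gudgeon raises the average — include it.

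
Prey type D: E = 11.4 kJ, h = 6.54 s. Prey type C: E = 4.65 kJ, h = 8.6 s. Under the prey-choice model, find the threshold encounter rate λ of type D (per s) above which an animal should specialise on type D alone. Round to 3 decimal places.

0.069 per s

At the threshold, the rate on type D alone equals the profitability of type C: λ·11.4/(1 + λ·6.54) = 4.65/8.6 = 0.5407.
Rearranging, λ(11.4 − 0.5407×6.54) = 0.5407, so λ = 0.5407/7.864 = 0.06876 per s.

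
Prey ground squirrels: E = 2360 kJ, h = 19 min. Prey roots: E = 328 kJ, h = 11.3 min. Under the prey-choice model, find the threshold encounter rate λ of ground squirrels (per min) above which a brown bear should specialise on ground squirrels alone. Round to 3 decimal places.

The zero-one rule: include roots iff E₂/h₂ > λE₁/(1+λh₁). Equality gives the switch point.
λE₁h₂ = E₂ + λE₂h₁ ⇒ λ = E₂/(E₁h₂ − E₂h₁) = 328/(2.667e+04 − 6232) = 0.01605 per min.

0.016 per min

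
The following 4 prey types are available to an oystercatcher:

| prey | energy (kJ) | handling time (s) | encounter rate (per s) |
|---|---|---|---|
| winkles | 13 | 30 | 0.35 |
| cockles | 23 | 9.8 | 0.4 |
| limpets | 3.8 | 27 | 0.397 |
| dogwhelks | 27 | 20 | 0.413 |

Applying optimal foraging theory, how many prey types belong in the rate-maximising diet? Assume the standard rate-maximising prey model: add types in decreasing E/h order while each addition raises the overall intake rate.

1

Profitabilities (E/h, kJ/s): cockles 2.35, dogwhelks 1.35, winkles 0.433, limpets 0.141. Add prey in this order while the next type's profitability exceeds the intake rate on those already taken.
Rate on top 1: 1.87. dogwhelks: 1.35 < 1.87 → exclude; stop.
Optimal diet: cockles — 1 of 4 types.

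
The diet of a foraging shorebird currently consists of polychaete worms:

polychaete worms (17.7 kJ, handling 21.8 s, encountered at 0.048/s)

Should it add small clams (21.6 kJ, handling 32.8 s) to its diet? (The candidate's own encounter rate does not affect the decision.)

Current rate: (0.048×17.7)/(1 + 0.048×21.8) = 0.4152 kJ/s.
Profitability of small clams: 21.6/32.8 = 0.6585 kJ/s.
0.6585 > 0.4152, so adding small clams raises the average — include it.

Yes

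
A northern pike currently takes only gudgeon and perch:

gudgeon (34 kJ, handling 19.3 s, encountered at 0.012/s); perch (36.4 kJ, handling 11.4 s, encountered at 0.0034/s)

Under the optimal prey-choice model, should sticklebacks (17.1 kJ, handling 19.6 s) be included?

Yes

On gudgeon and perch alone, R = ΣλE/(1+Σλh) = 0.5318/1.27 = 0.4186 kJ/s.
Profitability of sticklebacks: 17.1/19.6 = 0.8724 kJ/s.
0.8724 > 0.4186, so adding sticklebacks raises the average — include it.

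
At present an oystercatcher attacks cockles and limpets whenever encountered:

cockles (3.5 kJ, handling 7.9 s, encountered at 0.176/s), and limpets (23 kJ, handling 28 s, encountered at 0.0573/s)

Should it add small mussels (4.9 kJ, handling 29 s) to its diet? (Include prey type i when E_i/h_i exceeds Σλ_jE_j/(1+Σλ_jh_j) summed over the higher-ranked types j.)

On cockles and limpets alone, R = ΣλE/(1+Σλh) = 1.934/3.995 = 0.4841 kJ/s.
Profitability of small mussels: 4.9/29 = 0.169 kJ/s.
Since 0.169 < R, time spent handling small mussels is better spent searching.

No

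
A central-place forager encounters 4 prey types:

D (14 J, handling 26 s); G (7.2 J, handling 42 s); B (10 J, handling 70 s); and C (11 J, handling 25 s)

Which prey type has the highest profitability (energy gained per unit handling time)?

In descending order of E/h:
D: 14/26 = 0.538 J/s
C: 11/25 = 0.44 J/s
G: 7.2/42 = 0.171 J/s
B: 10/70 = 0.143 J/s

D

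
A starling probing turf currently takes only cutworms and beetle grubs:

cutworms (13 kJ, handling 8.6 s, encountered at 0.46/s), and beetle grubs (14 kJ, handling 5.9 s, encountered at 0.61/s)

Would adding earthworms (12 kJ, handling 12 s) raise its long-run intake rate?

Current rate: (0.46×13 + 0.61×14)/(1 + 0.46×8.6 + 0.61×5.9) = 1.697 kJ/s.
earthworms: E/h = 12/12 = 1 kJ/s.
Since 1 < R, time spent handling earthworms is better spent searching.

No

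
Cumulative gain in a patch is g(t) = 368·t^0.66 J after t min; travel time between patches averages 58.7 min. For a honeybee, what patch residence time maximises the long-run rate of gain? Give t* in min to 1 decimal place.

113.9 min

By the marginal value theorem, leave when the instantaneous gain rate g'(t) equals the habitat-wide average g(t)/(T + t).
g'(t) = 0.66·368·t^-0.34. Setting 0.66·368·t^-0.34 = 368·t^0.66/(58.7+t) gives 0.66(58.7+t) = t, so 0.34·t = 0.66×58.7.
t* = 0.66×58.7/0.34 = 113.9 min.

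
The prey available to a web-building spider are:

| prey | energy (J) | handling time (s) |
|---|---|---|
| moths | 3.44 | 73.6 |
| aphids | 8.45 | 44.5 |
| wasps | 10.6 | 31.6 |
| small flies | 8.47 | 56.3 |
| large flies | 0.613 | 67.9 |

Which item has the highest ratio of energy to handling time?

In descending order of E/h:
wasps: 10.6/31.6 = 0.335 J/s
aphids: 8.45/44.5 = 0.19 J/s
small flies: 8.47/56.3 = 0.15 J/s
moths: 3.44/73.6 = 0.0467 J/s
large flies: 0.613/67.9 = 0.00903 J/s

wasps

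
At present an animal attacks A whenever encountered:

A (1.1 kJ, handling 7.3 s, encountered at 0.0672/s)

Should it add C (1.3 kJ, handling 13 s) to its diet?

On A alone, R = ΣλE/(1+Σλh) = 0.07392/1.491 = 0.04959 kJ/s.
C: E/h = 1.3/13 = 0.1 kJ/s.
Since 0.1 > R, including C increases the long-run rate.

Yes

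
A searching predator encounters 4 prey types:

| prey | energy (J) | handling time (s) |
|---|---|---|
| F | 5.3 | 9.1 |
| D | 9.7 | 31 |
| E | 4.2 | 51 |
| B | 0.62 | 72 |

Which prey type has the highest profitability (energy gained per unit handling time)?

Profitability E/h (J/s): F = 5.3/9.1 = 0.582, D = 9.7/31 = 0.313, E = 4.2/51 = 0.0824, B = 0.62/72 = 0.00861.
Ranked: F > D > E > B.

F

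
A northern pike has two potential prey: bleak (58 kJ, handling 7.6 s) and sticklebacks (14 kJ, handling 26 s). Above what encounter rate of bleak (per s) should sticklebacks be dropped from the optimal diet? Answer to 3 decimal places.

At the threshold, the rate on bleak alone equals the profitability of sticklebacks: λ·58/(1 + λ·7.6) = 14/26 = 0.5385.
Rearranging, λ(58 − 0.5385×7.6) = 0.5385, so λ = 0.5385/53.91 = 0.009989 per s.

0.010 per s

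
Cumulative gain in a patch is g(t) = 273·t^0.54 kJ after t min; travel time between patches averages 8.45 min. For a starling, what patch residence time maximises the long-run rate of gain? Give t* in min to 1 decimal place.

Maximise g(t)/(T+t): set derivative to zero → g'(t)(T+t) = g(t).
g'(t) = 0.54·273·t^-0.46. Setting 0.54·273·t^-0.46 = 273·t^0.54/(8.45+t) gives 0.54(8.45+t) = t, so 0.46·t = 0.54×8.45.
t* = 0.54×8.45/0.46 = 9.92 min.

9.9 min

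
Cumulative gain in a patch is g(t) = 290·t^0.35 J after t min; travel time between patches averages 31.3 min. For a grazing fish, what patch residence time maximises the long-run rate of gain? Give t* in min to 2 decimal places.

16.85 min

Maximise g(t)/(T+t): set derivative to zero → g'(t)(T+t) = g(t).
g'(t) = 0.35·290·t^-0.65. Setting 0.35·290·t^-0.65 = 290·t^0.35/(31.3+t) gives 0.35(31.3+t) = t, so 0.65·t = 0.35×31.3.
t* = 0.35×31.3/0.65 = 16.85 min.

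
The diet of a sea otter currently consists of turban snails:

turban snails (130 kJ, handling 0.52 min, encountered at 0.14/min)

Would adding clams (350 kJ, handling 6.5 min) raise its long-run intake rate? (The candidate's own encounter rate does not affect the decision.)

On turban snails alone, R = ΣλE/(1+Σλh) = 18.2/1.073 = 16.96 kJ/min.
Profitability of clams: 350/6.5 = 53.85 kJ/min.
53.85 > 16.96, so adding clams raises the average — include it.

Yes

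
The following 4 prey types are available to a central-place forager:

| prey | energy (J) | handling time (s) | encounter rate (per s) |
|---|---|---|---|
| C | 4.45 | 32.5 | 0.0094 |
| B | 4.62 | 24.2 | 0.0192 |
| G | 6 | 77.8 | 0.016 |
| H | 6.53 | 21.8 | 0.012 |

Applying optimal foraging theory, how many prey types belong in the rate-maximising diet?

3

E/h in descending order: H 0.3, B 0.191, C 0.137, G 0.0771 J/s. The optimal diet is the largest prefix of this list for which every included type satisfies E_i/h_i > R on the types above it.
Rate on top 1: 0.06211. B: 0.191 > 0.06211 → include.
Rate on top 2: 0.09678. C: 0.137 > 0.09678 → include.
Rate on top 3: 0.1028. G: 0.0771 < 0.1028 → exclude; stop.
Optimal diet: H, B, C — 3 of 4 types.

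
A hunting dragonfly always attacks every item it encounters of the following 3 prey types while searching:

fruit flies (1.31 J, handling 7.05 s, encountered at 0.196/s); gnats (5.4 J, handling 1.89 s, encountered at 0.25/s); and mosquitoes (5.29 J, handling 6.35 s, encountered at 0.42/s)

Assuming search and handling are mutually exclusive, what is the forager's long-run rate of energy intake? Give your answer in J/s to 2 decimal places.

R = (0.196×1.31 + 0.25×5.4 + 0.42×5.29) / (1 + 0.196×7.05 + 0.25×1.89 + 0.42×6.35) = 3.829/5.521 = 0.6934 J/s.

0.69 J/s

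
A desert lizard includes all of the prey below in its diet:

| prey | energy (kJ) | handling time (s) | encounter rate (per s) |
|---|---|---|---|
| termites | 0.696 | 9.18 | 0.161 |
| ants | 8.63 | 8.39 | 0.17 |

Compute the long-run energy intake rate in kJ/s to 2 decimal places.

0.40 kJ/s

R = (0.161×0.696 + 0.17×8.63) / (1 + 0.161×9.18 + 0.17×8.39) = 1.579/3.904 = 0.4045 kJ/s.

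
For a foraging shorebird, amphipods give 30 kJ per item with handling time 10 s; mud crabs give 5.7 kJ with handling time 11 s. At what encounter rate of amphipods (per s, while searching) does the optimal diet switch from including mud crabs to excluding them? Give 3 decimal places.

0.021 per s

At the threshold, the rate on amphipods alone equals the profitability of mud crabs: λ·30/(1 + λ·10) = 5.7/11 = 0.5182.
Rearranging, λ(30 − 0.5182×10) = 0.5182, so λ = 0.5182/24.82 = 0.02088 per s.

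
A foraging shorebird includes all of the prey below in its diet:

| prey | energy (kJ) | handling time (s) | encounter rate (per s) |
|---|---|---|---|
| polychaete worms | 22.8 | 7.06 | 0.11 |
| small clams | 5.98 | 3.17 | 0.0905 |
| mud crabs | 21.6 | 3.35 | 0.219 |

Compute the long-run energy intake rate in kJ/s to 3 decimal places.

2.781 kJ/s

R = (0.11×22.8 + 0.0905×5.98 + 0.219×21.6) / (1 + 0.11×7.06 + 0.0905×3.17 + 0.219×3.35) = 7.78/2.797 = 2.781 kJ/s.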